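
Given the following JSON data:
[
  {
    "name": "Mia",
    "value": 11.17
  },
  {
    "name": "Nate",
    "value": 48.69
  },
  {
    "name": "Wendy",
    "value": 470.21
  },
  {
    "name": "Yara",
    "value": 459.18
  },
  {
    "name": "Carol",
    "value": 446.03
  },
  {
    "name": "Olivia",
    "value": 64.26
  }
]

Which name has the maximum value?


Comparing values:
  Mia: 11.17
  Nate: 48.69
  Wendy: 470.21
  Yara: 459.18
  Carol: 446.03
  Olivia: 64.26
Maximum: Wendy (470.21)

ANSWER: Wendy


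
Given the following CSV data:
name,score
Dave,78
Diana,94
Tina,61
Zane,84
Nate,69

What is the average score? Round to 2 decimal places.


Scores: 78, 94, 61, 84, 69
Sum = 386
Count = 5
Average = 386 / 5 = 77.20

ANSWER: 77.20


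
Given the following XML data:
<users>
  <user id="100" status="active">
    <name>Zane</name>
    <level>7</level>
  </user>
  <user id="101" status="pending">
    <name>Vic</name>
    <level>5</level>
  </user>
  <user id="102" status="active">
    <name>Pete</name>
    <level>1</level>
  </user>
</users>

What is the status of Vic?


Finding user with name = Vic
user id="101" status="pending"

ANSWER: pending


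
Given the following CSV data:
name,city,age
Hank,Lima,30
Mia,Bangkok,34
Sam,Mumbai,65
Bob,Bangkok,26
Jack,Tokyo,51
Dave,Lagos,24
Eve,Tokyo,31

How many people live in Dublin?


Scanning city column for 'Dublin':
Total matches: 0

ANSWER: 0


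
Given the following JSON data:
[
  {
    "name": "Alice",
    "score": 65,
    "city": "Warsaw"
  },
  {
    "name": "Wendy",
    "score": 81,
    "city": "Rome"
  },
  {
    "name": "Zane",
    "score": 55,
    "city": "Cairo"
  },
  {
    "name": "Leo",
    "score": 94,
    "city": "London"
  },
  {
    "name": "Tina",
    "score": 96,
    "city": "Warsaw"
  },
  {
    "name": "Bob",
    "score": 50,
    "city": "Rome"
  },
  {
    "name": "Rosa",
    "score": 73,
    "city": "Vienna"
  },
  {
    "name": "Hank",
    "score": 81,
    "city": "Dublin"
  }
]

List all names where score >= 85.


Filtering records where score >= 85:
  Alice (score=65) -> no
  Wendy (score=81) -> no
  Zane (score=55) -> no
  Leo (score=94) -> YES
  Tina (score=96) -> YES
  Bob (score=50) -> no
  Rosa (score=73) -> no
  Hank (score=81) -> no


ANSWER: Leo, Tina


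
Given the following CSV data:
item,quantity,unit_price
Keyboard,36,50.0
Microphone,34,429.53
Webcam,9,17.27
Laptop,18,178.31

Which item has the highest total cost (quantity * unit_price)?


Computing row totals:
  Keyboard: 1800.0
  Microphone: 14604.02
  Webcam: 155.43
  Laptop: 3209.58
Maximum: Microphone (14604.02)

ANSWER: Microphone


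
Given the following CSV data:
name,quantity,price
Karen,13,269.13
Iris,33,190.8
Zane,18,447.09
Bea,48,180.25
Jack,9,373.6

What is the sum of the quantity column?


Values in 'quantity' column:
  Row 1: 13
  Row 2: 33
  Row 3: 18
  Row 4: 48
  Row 5: 9
Sum = 13 + 33 + 18 + 48 + 9 = 121

ANSWER: 121


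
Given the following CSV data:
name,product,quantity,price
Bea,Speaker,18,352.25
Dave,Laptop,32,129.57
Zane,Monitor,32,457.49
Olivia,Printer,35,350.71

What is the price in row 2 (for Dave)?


Row 2: Dave
Column 'price' = 129.57

ANSWER: 129.57


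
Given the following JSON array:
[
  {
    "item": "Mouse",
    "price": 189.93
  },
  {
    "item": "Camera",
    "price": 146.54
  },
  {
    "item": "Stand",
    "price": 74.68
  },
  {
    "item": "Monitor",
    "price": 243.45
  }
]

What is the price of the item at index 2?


Array index 2 -> Stand
price = 74.68

ANSWER: 74.68


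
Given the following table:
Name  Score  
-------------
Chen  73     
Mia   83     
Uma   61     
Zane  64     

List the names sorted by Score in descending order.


Sorting by Score (descending):
  Mia: 83
  Chen: 73
  Zane: 64
  Uma: 61


ANSWER: Mia, Chen, Zane, Uma


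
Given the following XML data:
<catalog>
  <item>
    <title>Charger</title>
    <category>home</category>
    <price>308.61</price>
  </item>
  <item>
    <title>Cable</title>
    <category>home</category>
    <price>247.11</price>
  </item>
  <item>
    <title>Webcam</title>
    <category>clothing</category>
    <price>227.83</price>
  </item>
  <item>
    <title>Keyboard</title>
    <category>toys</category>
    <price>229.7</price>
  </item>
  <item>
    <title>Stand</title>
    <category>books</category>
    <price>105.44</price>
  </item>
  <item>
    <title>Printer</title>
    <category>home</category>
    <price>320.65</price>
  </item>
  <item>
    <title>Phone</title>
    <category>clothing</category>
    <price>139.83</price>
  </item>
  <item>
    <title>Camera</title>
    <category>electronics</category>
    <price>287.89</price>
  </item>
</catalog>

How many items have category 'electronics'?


Scanning <item> elements for <category>electronics</category>:
  Item 8: Camera -> MATCH
Count: 1

ANSWER: 1


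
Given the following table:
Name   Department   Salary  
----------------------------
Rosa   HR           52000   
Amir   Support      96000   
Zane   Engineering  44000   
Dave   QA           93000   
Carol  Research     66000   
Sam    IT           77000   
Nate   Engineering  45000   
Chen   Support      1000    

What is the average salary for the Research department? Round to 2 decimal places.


Research department members:
  Carol: 66000
Sum = 66000
Count = 1
Average = 66000 / 1 = 66000.00

ANSWER: 66000.00


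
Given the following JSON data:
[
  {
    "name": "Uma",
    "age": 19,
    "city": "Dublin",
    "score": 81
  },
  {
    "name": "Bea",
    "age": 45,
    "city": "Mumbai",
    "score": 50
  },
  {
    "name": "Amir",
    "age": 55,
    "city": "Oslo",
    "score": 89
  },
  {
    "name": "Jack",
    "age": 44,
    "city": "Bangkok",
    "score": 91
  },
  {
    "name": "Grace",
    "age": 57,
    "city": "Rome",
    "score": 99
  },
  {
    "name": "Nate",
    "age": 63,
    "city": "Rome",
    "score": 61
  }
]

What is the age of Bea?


Looking up record where name = Bea
Record index: 1
Field 'age' = 45

ANSWER: 45


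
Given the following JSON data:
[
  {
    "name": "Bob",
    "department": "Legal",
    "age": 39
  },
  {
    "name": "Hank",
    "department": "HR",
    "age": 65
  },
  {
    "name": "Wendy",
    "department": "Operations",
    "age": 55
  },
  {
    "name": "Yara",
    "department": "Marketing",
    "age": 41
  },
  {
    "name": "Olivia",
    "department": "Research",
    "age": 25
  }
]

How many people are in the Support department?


Scanning records for department = Support
  No matches found
Count: 0

ANSWER: 0


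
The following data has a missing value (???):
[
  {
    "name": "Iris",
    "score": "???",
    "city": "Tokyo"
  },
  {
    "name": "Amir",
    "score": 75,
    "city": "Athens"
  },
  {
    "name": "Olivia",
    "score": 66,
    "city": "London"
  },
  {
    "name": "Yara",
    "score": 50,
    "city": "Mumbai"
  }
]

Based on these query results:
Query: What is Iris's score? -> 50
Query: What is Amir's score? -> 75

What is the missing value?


The missing value is Iris's score
From query: Iris's score = 50

ANSWER: 50


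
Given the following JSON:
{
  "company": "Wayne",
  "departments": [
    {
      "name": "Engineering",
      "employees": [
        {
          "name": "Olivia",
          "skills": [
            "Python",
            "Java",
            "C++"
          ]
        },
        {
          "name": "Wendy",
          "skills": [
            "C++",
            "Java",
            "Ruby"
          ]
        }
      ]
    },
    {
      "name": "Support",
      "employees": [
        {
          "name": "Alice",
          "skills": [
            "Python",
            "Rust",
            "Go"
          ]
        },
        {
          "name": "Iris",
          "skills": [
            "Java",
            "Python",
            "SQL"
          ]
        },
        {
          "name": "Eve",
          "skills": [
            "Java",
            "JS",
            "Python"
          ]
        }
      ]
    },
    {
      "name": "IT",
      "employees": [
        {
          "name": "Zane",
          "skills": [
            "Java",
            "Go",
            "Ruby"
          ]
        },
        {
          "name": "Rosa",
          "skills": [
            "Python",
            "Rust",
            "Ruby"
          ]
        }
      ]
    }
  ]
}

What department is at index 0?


Path: departments[0].name
Value: Engineering

ANSWER: Engineering


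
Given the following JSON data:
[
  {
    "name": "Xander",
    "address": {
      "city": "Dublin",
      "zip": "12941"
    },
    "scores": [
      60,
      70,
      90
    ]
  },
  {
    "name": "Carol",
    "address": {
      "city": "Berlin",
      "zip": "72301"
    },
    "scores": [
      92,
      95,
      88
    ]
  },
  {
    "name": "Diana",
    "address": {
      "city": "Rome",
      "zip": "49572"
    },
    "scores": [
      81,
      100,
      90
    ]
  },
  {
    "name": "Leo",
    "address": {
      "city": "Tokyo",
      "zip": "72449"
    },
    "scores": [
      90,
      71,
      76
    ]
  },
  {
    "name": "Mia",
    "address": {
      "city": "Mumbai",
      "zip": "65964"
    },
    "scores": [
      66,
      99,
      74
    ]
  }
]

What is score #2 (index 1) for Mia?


Path: records[4].scores[1]
Value: 99

ANSWER: 99


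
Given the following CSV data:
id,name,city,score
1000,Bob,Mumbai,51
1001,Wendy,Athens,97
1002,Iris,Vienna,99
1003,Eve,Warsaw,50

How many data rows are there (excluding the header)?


Counting rows (excluding header):
Header: id,name,city,score
Data rows: 4

ANSWER: 4


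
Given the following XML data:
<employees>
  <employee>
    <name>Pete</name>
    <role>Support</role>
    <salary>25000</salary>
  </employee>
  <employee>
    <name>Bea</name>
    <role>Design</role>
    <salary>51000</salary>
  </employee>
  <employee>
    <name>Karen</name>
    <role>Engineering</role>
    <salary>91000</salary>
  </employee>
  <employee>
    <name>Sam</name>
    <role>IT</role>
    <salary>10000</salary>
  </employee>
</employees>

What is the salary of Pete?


Searching for <employee> with <name>Pete</name>
Found at position 1
<salary>25000</salary>

ANSWER: 25000


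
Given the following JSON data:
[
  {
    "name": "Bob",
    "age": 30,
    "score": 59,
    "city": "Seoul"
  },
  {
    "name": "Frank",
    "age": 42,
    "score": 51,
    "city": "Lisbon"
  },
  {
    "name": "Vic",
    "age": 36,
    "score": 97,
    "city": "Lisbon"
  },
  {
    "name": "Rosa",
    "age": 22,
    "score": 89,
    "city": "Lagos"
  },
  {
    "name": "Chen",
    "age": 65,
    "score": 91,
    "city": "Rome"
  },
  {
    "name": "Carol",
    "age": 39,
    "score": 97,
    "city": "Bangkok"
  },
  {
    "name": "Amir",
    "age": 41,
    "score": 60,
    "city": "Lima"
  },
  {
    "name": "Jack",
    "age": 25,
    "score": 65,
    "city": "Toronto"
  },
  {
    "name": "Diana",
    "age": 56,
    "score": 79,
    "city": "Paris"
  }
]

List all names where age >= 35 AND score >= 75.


Checking both conditions:
  Bob (age=30, score=59) -> no
  Frank (age=42, score=51) -> no
  Vic (age=36, score=97) -> YES
  Rosa (age=22, score=89) -> no
  Chen (age=65, score=91) -> YES
  Carol (age=39, score=97) -> YES
  Amir (age=41, score=60) -> no
  Jack (age=25, score=65) -> no
  Diana (age=56, score=79) -> YES


ANSWER: Vic, Chen, Carol, Diana


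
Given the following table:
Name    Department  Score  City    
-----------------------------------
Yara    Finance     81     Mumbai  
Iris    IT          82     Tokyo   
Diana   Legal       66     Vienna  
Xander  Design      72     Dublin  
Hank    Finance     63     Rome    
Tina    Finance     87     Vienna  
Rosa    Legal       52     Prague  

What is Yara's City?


Row 1: Yara
City = Mumbai

ANSWER: Mumbai


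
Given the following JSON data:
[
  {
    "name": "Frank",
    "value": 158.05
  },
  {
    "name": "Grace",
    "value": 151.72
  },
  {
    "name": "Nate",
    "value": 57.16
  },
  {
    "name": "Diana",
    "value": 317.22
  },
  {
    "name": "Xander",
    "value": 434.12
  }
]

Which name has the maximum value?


Comparing values:
  Frank: 158.05
  Grace: 151.72
  Nate: 57.16
  Diana: 317.22
  Xander: 434.12
Maximum: Xander (434.12)

ANSWER: Xander


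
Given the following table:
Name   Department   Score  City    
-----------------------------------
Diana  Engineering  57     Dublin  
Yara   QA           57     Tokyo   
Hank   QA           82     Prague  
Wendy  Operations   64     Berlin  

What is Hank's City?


Row 3: Hank
City = Prague

ANSWER: Prague


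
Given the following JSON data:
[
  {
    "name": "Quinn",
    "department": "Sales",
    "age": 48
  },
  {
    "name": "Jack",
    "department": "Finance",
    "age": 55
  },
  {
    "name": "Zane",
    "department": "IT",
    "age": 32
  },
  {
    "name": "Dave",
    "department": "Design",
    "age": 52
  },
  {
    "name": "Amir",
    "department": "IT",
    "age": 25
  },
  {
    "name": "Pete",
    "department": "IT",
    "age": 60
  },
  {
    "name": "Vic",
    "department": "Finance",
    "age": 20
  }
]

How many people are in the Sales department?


Scanning records for department = Sales
  Record 0: Quinn
Count: 1

ANSWER: 1


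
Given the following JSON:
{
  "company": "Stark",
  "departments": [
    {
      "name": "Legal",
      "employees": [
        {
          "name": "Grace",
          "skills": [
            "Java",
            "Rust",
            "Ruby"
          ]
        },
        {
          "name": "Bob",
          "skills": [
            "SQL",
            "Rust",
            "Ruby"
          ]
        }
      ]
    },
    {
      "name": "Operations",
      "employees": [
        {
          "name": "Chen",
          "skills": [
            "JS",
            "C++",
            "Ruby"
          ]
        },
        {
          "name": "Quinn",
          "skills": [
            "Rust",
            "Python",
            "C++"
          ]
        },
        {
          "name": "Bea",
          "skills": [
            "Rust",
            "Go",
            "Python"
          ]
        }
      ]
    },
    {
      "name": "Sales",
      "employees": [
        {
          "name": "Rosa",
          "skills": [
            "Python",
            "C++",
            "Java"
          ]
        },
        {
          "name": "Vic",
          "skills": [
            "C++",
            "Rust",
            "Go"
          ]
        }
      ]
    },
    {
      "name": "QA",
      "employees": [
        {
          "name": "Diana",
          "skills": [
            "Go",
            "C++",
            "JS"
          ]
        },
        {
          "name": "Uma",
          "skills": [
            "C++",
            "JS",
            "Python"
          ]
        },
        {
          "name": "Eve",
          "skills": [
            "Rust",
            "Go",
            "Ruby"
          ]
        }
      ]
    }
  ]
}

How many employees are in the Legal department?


Path: departments[0].employees
Count: 2

ANSWER: 2


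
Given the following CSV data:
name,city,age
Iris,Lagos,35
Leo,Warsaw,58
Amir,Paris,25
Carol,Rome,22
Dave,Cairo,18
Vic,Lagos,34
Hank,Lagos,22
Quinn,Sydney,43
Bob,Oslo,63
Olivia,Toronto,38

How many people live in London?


Scanning city column for 'London':
Total matches: 0

ANSWER: 0


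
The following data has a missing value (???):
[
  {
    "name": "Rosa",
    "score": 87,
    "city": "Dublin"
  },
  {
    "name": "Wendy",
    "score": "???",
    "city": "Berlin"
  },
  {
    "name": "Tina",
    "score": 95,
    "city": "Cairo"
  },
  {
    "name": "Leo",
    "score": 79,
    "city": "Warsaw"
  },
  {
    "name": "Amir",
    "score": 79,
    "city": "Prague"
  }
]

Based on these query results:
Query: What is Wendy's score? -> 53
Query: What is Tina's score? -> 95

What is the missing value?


The missing value is Wendy's score
From query: Wendy's score = 53

ANSWER: 53


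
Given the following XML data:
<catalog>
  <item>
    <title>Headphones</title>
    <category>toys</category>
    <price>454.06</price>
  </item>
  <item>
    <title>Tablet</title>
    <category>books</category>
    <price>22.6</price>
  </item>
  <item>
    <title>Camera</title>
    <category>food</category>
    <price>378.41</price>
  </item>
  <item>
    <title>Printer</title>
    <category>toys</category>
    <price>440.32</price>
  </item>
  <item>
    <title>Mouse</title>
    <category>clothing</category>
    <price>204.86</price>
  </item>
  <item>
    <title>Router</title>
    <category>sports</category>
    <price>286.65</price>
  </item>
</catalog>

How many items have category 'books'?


Scanning <item> elements for <category>books</category>:
  Item 2: Tablet -> MATCH
Count: 1

ANSWER: 1


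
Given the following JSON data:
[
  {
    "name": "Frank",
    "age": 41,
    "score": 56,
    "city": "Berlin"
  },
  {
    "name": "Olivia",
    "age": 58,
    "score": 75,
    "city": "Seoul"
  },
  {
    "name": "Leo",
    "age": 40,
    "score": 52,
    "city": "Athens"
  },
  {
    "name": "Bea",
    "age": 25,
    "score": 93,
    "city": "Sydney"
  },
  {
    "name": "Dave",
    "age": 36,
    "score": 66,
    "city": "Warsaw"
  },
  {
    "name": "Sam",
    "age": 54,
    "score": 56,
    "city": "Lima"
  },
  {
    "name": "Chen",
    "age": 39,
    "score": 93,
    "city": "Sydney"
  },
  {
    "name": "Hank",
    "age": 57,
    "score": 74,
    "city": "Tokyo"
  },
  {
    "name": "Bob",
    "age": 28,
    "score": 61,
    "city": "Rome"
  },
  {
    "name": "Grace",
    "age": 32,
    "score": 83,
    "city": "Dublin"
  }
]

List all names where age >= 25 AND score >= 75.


Checking both conditions:
  Frank (age=41, score=56) -> no
  Olivia (age=58, score=75) -> YES
  Leo (age=40, score=52) -> no
  Bea (age=25, score=93) -> YES
  Dave (age=36, score=66) -> no
  Sam (age=54, score=56) -> no
  Chen (age=39, score=93) -> YES
  Hank (age=57, score=74) -> no
  Bob (age=28, score=61) -> no
  Grace (age=32, score=83) -> YES


ANSWER: Olivia, Bea, Chen, Grace


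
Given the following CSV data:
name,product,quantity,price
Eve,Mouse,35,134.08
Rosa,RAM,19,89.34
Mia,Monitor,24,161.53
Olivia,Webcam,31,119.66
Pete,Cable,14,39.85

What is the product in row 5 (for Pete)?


Row 5: Pete
Column 'product' = Cable

ANSWER: Cable


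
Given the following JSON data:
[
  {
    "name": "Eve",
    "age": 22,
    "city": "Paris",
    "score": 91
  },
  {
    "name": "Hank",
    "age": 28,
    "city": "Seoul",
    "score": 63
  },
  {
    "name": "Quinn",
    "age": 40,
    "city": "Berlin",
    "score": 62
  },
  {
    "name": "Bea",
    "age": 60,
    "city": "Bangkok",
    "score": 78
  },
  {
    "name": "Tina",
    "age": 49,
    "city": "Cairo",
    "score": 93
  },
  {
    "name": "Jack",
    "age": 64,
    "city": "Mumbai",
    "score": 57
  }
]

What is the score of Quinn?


Looking up record where name = Quinn
Record index: 2
Field 'score' = 62

ANSWER: 62


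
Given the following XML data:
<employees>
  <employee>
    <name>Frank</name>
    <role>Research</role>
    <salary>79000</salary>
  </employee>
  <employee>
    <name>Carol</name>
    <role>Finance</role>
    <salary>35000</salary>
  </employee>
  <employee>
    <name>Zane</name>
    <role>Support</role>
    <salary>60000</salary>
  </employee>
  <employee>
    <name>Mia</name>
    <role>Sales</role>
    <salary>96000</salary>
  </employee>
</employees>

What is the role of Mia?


Searching for <employee> with <name>Mia</name>
Found at position 4
<role>Sales</role>

ANSWER: Sales


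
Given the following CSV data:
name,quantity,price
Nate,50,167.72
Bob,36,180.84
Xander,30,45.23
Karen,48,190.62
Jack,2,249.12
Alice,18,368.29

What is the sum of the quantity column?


Values in 'quantity' column:
  Row 1: 50
  Row 2: 36
  Row 3: 30
  Row 4: 48
  Row 5: 2
  Row 6: 18
Sum = 50 + 36 + 30 + 48 + 2 + 18 = 184

ANSWER: 184


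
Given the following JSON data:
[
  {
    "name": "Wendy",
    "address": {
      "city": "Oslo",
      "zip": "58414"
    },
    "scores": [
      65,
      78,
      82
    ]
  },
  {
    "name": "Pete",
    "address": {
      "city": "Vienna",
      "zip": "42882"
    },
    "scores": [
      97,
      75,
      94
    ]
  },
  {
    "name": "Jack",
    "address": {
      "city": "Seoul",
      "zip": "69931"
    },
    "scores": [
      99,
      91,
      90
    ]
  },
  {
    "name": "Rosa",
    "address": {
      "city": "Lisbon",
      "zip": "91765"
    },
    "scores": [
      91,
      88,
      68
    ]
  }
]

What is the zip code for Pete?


Path: records[1].address.zip
Value: 42882

ANSWER: 42882


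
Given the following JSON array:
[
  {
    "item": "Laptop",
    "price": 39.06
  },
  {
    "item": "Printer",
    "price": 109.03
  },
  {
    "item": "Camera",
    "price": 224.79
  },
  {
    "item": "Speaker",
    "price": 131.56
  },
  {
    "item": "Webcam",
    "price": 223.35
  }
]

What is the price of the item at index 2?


Array index 2 -> Camera
price = 224.79

ANSWER: 224.79


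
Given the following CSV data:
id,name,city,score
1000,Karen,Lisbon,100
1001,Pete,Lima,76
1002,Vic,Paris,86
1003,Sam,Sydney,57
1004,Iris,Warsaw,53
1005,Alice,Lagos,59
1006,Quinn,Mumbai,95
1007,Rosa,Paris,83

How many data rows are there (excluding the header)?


Counting rows (excluding header):
Header: id,name,city,score
Data rows: 8

ANSWER: 8


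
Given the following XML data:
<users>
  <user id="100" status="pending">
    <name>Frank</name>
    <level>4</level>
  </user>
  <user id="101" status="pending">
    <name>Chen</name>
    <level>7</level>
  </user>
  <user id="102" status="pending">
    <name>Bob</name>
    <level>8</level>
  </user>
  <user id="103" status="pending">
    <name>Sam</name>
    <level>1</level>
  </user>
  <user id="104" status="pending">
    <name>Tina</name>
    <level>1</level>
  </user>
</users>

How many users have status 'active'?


Counting users with status='active':
Count: 0

ANSWER: 0


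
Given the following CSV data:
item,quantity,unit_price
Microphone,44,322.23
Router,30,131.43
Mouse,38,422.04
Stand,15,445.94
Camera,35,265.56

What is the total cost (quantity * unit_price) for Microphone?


Row: Microphone
quantity = 44
unit_price = 322.23
total = 44 * 322.23 = 14178.12

ANSWER: 14178.12


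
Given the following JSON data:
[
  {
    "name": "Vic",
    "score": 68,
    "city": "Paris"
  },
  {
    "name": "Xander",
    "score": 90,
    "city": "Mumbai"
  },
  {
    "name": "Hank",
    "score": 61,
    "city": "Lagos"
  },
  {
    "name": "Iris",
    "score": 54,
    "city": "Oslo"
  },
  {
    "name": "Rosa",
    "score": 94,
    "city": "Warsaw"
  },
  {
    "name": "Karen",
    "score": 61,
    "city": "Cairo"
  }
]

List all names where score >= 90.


Filtering records where score >= 90:
  Vic (score=68) -> no
  Xander (score=90) -> YES
  Hank (score=61) -> no
  Iris (score=54) -> no
  Rosa (score=94) -> YES
  Karen (score=61) -> no


ANSWER: Xander, Rosa


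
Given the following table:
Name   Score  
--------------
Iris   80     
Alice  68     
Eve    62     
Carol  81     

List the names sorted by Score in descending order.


Sorting by Score (descending):
  Carol: 81
  Iris: 80
  Alice: 68
  Eve: 62


ANSWER: Carol, Iris, Alice, Eve


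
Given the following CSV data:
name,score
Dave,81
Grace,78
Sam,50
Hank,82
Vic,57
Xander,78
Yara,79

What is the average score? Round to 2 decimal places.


Scores: 81, 78, 50, 82, 57, 78, 79
Sum = 505
Count = 7
Average = 505 / 7 = 72.14

ANSWER: 72.14


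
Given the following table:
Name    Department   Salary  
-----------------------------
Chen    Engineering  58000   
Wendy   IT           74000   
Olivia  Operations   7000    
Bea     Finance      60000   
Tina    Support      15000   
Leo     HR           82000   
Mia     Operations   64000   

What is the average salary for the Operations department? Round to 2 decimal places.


Operations department members:
  Olivia: 7000
  Mia: 64000
Sum = 71000
Count = 2
Average = 71000 / 2 = 35500.00

ANSWER: 35500.00


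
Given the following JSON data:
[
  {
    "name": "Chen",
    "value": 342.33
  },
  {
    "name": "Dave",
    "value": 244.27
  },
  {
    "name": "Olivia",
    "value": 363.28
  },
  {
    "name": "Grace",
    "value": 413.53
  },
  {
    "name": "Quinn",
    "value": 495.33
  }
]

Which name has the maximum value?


Comparing values:
  Chen: 342.33
  Dave: 244.27
  Olivia: 363.28
  Grace: 413.53
  Quinn: 495.33
Maximum: Quinn (495.33)

ANSWER: Quinn


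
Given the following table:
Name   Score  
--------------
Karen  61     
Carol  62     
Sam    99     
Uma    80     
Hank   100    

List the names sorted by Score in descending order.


Sorting by Score (descending):
  Hank: 100
  Sam: 99
  Uma: 80
  Carol: 62
  Karen: 61


ANSWER: Hank, Sam, Uma, Carol, Karen


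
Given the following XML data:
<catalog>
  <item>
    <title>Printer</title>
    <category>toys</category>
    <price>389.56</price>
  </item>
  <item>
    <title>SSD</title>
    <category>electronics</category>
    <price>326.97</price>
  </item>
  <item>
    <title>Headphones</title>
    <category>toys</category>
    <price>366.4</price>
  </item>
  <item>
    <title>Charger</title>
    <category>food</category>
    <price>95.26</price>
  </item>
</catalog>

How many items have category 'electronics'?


Scanning <item> elements for <category>electronics</category>:
  Item 2: SSD -> MATCH
Count: 1

ANSWER: 1


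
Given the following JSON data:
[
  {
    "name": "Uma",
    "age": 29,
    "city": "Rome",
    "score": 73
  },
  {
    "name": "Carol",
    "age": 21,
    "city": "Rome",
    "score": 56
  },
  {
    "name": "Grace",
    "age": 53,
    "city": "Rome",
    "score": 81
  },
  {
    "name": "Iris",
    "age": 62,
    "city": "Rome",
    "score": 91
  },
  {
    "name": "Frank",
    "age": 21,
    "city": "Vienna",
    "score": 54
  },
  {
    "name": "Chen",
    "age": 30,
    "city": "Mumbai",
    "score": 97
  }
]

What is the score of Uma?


Looking up record where name = Uma
Record index: 0
Field 'score' = 73

ANSWER: 73


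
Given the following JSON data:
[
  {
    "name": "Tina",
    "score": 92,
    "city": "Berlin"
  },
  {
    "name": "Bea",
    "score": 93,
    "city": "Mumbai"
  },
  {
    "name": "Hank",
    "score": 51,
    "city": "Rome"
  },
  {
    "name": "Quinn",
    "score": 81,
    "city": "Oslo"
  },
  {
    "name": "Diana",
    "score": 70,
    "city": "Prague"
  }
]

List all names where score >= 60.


Filtering records where score >= 60:
  Tina (score=92) -> YES
  Bea (score=93) -> YES
  Hank (score=51) -> no
  Quinn (score=81) -> YES
  Diana (score=70) -> YES


ANSWER: Tina, Bea, Quinn, Diana


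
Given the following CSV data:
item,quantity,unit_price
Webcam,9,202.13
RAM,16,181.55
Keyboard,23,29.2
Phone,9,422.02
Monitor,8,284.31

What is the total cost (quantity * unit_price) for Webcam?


Row: Webcam
quantity = 9
unit_price = 202.13
total = 9 * 202.13 = 1819.17

ANSWER: 1819.17


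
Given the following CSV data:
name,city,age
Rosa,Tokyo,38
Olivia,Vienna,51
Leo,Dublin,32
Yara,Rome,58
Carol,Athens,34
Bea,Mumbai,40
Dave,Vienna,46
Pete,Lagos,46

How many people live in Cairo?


Scanning city column for 'Cairo':
Total matches: 0

ANSWER: 0


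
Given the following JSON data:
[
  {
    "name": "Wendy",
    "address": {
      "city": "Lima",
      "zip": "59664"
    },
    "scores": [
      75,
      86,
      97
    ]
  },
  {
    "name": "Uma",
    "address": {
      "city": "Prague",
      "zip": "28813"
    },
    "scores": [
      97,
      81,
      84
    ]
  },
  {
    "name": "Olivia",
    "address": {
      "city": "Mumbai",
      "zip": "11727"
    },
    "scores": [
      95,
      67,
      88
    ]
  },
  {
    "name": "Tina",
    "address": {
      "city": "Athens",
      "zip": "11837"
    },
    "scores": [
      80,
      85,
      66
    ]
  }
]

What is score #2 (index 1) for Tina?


Path: records[3].scores[1]
Value: 85

ANSWER: 85


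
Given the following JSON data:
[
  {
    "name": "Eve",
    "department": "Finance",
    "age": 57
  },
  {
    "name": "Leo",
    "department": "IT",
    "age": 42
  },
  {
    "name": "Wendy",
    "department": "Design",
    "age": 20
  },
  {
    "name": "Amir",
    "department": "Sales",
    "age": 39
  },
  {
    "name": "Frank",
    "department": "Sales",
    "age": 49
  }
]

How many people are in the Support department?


Scanning records for department = Support
  No matches found
Count: 0

ANSWER: 0


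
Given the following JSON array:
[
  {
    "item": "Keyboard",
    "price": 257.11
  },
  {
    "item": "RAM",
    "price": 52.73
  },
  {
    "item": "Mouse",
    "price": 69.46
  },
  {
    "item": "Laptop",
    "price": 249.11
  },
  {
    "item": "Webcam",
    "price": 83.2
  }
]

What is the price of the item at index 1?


Array index 1 -> RAM
price = 52.73

ANSWER: 52.73


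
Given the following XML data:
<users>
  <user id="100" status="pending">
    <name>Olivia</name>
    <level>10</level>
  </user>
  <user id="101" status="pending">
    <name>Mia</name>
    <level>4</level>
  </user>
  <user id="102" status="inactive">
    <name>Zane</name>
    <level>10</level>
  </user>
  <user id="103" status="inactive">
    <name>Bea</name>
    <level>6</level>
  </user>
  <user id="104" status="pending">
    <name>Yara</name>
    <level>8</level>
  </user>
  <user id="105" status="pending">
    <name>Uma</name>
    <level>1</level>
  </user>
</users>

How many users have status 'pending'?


Counting users with status='pending':
  Olivia (id=100) -> MATCH
  Mia (id=101) -> MATCH
  Yara (id=104) -> MATCH
  Uma (id=105) -> MATCH
Count: 4

ANSWER: 4


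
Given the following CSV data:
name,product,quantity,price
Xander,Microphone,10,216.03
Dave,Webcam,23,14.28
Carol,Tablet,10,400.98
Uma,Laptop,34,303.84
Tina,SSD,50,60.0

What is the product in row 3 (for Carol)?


Row 3: Carol
Column 'product' = Tablet

ANSWER: Tablet


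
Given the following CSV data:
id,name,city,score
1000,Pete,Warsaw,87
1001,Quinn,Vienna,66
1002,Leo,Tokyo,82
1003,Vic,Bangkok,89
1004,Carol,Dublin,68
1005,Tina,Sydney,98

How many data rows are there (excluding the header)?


Counting rows (excluding header):
Header: id,name,city,score
Data rows: 6

ANSWER: 6


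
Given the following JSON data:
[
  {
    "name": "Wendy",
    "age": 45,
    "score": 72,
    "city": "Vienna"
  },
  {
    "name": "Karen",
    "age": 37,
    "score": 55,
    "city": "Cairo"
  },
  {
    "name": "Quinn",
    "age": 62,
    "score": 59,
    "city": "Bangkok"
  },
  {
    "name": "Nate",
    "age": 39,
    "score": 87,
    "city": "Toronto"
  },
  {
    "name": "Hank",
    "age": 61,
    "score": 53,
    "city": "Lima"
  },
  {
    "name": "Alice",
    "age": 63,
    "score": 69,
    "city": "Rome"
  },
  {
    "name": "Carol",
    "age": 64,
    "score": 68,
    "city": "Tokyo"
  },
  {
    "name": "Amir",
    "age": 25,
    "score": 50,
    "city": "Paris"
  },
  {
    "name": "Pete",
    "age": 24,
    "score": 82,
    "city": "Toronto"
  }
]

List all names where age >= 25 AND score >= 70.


Checking both conditions:
  Wendy (age=45, score=72) -> YES
  Karen (age=37, score=55) -> no
  Quinn (age=62, score=59) -> no
  Nate (age=39, score=87) -> YES
  Hank (age=61, score=53) -> no
  Alice (age=63, score=69) -> no
  Carol (age=64, score=68) -> no
  Amir (age=25, score=50) -> no
  Pete (age=24, score=82) -> no


ANSWER: Wendy, Nate


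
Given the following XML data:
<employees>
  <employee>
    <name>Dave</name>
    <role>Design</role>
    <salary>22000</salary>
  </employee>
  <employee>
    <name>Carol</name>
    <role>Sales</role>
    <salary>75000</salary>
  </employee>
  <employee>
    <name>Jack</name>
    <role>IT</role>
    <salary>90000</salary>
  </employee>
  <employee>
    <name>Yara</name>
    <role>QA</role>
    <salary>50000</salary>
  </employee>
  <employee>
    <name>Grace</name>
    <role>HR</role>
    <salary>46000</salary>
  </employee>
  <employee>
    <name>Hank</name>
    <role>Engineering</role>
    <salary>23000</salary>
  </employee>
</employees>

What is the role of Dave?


Searching for <employee> with <name>Dave</name>
Found at position 1
<role>Design</role>

ANSWER: Design


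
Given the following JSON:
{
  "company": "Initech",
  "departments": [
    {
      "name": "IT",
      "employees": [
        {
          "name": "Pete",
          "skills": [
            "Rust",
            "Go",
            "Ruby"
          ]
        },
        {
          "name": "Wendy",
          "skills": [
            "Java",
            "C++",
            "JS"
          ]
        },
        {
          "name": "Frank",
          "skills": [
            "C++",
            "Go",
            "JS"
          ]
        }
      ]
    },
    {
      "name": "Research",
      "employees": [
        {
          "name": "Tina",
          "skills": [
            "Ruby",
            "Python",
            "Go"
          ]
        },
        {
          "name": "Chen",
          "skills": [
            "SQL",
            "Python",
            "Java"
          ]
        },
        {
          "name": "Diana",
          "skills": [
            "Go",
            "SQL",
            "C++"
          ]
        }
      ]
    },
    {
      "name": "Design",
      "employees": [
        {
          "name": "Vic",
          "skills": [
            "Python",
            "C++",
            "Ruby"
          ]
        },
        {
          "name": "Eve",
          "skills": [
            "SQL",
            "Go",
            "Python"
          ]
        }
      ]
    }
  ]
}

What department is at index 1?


Path: departments[1].name
Value: Research

ANSWER: Research


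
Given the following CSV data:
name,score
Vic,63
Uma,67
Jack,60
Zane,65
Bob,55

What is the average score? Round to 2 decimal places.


Scores: 63, 67, 60, 65, 55
Sum = 310
Count = 5
Average = 310 / 5 = 62.00

ANSWER: 62.00


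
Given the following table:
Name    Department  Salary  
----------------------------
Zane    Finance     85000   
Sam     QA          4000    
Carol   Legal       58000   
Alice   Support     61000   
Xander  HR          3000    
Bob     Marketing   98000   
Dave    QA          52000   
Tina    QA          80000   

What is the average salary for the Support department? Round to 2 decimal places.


Support department members:
  Alice: 61000
Sum = 61000
Count = 1
Average = 61000 / 1 = 61000.00

ANSWER: 61000.00


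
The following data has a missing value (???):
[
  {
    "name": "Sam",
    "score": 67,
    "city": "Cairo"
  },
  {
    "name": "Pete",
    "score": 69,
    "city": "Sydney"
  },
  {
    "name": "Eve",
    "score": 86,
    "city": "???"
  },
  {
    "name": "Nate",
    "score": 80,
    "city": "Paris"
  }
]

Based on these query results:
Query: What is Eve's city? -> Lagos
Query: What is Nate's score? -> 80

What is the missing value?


The missing value is Eve's city
From query: Eve's city = Lagos

ANSWER: Lagos


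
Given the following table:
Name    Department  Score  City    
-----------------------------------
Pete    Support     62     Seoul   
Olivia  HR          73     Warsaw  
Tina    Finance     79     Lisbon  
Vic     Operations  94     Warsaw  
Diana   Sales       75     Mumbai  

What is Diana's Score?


Row 5: Diana
Score = 75

ANSWER: 75


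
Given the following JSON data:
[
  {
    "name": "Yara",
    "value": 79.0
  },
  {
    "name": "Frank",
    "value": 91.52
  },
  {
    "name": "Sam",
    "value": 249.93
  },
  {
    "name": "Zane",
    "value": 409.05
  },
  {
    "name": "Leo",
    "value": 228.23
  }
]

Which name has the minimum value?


Comparing values:
  Yara: 79.0
  Frank: 91.52
  Sam: 249.93
  Zane: 409.05
  Leo: 228.23
Minimum: Yara (79.0)

ANSWER: Yara


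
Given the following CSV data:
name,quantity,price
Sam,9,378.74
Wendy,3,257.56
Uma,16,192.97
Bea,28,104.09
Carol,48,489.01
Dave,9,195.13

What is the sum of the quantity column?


Values in 'quantity' column:
  Row 1: 9
  Row 2: 3
  Row 3: 16
  Row 4: 28
  Row 5: 48
  Row 6: 9
Sum = 9 + 3 + 16 + 28 + 48 + 9 = 113

ANSWER: 113


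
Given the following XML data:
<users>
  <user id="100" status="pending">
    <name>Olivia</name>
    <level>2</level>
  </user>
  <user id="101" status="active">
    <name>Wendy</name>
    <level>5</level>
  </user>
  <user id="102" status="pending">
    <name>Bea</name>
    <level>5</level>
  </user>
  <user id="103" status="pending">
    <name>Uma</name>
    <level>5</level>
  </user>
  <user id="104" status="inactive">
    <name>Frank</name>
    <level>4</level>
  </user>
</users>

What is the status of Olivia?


Finding user with name = Olivia
user id="100" status="pending"

ANSWER: pending


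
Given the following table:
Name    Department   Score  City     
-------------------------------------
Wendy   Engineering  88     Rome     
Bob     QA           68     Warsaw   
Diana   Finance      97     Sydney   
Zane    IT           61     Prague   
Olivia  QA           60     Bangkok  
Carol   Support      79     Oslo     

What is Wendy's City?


Row 1: Wendy
City = Rome

ANSWER: Rome


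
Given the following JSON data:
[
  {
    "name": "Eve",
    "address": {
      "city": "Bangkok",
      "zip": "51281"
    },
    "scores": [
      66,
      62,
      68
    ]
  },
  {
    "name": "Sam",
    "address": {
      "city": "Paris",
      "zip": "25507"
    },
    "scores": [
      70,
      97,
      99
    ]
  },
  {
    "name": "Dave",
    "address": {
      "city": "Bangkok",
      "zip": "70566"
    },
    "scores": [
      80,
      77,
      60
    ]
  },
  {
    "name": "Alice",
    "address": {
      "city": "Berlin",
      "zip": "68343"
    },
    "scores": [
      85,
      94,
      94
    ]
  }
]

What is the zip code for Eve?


Path: records[0].address.zip
Value: 51281

ANSWER: 51281


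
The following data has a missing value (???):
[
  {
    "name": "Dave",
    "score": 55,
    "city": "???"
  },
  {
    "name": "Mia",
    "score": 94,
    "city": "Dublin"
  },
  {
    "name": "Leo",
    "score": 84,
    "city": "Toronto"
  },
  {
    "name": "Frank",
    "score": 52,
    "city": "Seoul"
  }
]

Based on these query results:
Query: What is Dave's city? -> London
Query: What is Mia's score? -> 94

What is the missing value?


The missing value is Dave's city
From query: Dave's city = London

ANSWER: London


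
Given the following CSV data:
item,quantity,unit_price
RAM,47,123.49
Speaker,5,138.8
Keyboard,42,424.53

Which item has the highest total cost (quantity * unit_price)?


Computing row totals:
  RAM: 5804.03
  Speaker: 694.0
  Keyboard: 17830.26
Maximum: Keyboard (17830.26)

ANSWER: Keyboard


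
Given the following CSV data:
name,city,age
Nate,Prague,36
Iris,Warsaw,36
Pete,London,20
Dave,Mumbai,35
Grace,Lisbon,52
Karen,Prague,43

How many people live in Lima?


Scanning city column for 'Lima':
Total matches: 0

ANSWER: 0


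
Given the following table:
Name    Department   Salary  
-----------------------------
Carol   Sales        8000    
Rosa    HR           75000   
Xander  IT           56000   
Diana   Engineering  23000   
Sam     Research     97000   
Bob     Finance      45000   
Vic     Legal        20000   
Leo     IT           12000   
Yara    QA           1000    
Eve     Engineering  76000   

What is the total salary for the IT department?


IT department members:
  Xander: 56000
  Leo: 12000
Total = 56000 + 12000 = 68000

ANSWER: 68000


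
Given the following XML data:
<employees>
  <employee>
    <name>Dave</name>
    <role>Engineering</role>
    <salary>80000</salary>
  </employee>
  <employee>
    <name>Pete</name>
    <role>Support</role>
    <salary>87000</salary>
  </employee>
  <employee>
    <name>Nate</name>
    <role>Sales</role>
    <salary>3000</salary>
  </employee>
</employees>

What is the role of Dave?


Searching for <employee> with <name>Dave</name>
Found at position 1
<role>Engineering</role>

ANSWER: Engineering


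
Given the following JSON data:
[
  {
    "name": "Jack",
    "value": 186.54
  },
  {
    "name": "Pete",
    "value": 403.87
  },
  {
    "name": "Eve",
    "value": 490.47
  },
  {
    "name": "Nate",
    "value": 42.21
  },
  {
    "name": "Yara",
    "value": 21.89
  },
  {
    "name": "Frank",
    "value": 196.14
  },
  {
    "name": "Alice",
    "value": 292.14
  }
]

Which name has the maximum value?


Comparing values:
  Jack: 186.54
  Pete: 403.87
  Eve: 490.47
  Nate: 42.21
  Yara: 21.89
  Frank: 196.14
  Alice: 292.14
Maximum: Eve (490.47)

ANSWER: Eve
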